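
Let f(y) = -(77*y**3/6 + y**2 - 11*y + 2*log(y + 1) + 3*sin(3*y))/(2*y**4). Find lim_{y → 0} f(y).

Substitution gives 0/0; apply L'Hôpital's rule 4 times.
After differentiating numerator and denominator 4 times the quotient is (243*sin(3*y) - 12/(y + 1)^4)/(-48); at y = 0 this is 1/4.

1/4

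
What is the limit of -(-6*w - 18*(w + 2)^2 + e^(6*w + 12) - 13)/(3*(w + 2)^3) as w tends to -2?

Direct substitution gives 0/0.
Apply L'Hôpital: lim (-36*w + 6*e^(6*w + 12) - 78)/(-9*(w + 2)^2), still 0/0.
Apply L'Hôpital: lim (36*e^(6*w + 12) - 36)/(-18*w - 36), still 0/0.
After 3 applications of L'Hôpital's rule the quotient is (216*e^(6*w + 12))/(-18); substituting w = -2 gives -12.

-12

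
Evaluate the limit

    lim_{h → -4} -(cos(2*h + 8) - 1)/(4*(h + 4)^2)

Direct substitution gives 0/0.
Apply L'Hôpital: lim (-2*sin(2*h + 8))/(-8*h - 32), still 0/0.
After 2 applications of L'Hôpital's rule the quotient is (-4*cos(2*h + 8))/(-8); substituting h = -4 gives 1/2.

1/2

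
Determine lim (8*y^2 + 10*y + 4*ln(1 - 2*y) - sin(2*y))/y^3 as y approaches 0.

-28/3

Substitution gives 0/0 (the numerator vanishes to order 3).
Expand each term to order y^3: the coefficient of y^3 in 4·ln(1 - 2y) is -32/3 and in −sin(2y) is 4/3.
Lower-order terms cancel with the polynomial part, so the numerator is (-28/3)·y^3 + o(y^3), and the limit is (-28/3)/(1) = -28/3.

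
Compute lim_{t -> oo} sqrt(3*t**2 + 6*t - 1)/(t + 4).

For large |t|, √(3*t^2 + 6*t - 1) ≈ √3·|t| and the denominator ≈ t.
Since t → +∞, |t| = t, giving √3/(1) = √(3).

√(3)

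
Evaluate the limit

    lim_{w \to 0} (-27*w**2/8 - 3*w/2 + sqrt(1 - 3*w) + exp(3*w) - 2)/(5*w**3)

9/16

Substitution gives 0/0 (the numerator vanishes to order 3).
Expand each term to order w^3: the coefficient of w^3 in √(1 - 3w) is -27/16 and in e^(3w) is 9/2.
Lower-order terms cancel with the polynomial part, so the numerator is (45/16)·w^3 + o(w^3), and the limit is (45/16)/(5) = 9/16.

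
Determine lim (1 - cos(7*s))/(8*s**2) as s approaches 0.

Substitution gives 0/0.
Use (1 − cos u)/u² → 1/2 with u = 7s: the limit is 7²/(2·8) = 49/16.

49/16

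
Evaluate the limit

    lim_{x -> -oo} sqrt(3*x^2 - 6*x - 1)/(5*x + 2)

-√(3)/5

For large |x|, √(3*x^2 - 6*x - 1) ≈ √3·|x| and the denominator ≈ 5x.
Since x → −∞, |x| = −x, giving −√3/(5) = -√(3)/5.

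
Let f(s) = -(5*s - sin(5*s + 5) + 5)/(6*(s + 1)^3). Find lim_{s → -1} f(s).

-125/36

Direct substitution gives 0/0.
Apply L'Hôpital: lim (5 - 5*cos(5*s + 5))/(-18*(s + 1)^2), still 0/0.
Apply L'Hôpital: lim (25*sin(5*s + 5))/(-36*s - 36), still 0/0.
After 3 applications of L'Hôpital's rule the quotient is (125*cos(5*s + 5))/(-36); substituting s = -1 gives -125/36.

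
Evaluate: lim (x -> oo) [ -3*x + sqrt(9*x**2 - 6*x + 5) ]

This has the form ∞ − ∞. Multiply and divide by the conjugate √(9*x^2 - 6*x + 5) + 3x.
That gives (-6x + 5) / (√(9*x^2 - 6*x + 5) + 3x).
Divide numerator and denominator by x: the limit is -6/(2·3) = -1.

-1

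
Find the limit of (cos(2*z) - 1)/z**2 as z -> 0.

-2

Direct substitution gives 0/0.
Apply L'Hôpital: lim (-2*sin(2*z))/(2*z), still 0/0.
After 2 applications of L'Hôpital's rule the quotient is (-4*cos(2*z))/(2); substituting z = 0 gives -2.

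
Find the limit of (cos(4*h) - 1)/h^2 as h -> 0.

-8

Direct substitution gives 0/0.
Apply L'Hôpital: lim (-4*sin(4*h))/(2*h), still 0/0.
After 2 applications of L'Hôpital's rule the quotient is (-16*cos(4*h))/(2); substituting h = 0 gives -8.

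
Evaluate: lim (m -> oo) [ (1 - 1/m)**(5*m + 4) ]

e^(-5)

Let L be the limit and take ln: ln L = lim (5m + 4)·ln(1 - 1/m) = lim (5m + 4)·(-1/m + O(1/m²)) = -5.
Hence L = e^(-5).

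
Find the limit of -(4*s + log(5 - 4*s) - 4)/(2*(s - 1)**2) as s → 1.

Direct substitution gives 0/0.
Apply L'Hôpital: lim (4 - 4/(5 - 4*s))/(4 - 4*s), still 0/0.
After 2 applications of L'Hôpital's rule the quotient is (-16/(5 - 4*s)^2)/(-4); substituting s = 1 gives 4.

4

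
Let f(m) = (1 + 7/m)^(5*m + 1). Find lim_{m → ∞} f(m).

e^(35)

Let L be the limit and take ln: ln L = lim (5m + 1)·ln(1 + 7/m) = lim (5m + 1)·(7/m + O(1/m²)) = 35.
Hence L = e^(35).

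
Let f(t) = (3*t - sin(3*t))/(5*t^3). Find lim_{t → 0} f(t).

9/10

Direct substitution gives 0/0.
Apply L'Hôpital: lim (3 - 3*cos(3*t))/(15*t^2), still 0/0.
Apply L'Hôpital: lim (9*sin(3*t))/(30*t), still 0/0.
After 3 applications of L'Hôpital's rule the quotient is (27*cos(3*t))/(30); substituting t = 0 gives 9/10.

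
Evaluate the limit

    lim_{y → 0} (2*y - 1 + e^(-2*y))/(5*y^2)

2/5

Direct substitution gives 0/0.
Apply L'Hôpital: lim (2 - 2*e^(-2*y))/(10*y), still 0/0.
After 2 applications of L'Hôpital's rule the quotient is (4*e^(-2*y))/(10); substituting y = 0 gives 2/5.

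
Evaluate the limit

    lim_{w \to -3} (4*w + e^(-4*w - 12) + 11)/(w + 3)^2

8

Direct substitution gives 0/0.
Apply L'Hôpital: lim (4 - 4*e^(-4*w - 12))/(2*w + 6), still 0/0.
After 2 applications of L'Hôpital's rule the quotient is (16*e^(-4*w - 12))/(2); substituting w = -3 gives 8.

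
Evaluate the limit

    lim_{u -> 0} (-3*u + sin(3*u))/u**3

-9/2

Direct substitution gives 0/0.
Apply L'Hôpital: lim (3*cos(3*u) - 3)/(3*u^2), still 0/0.
Apply L'Hôpital: lim (-9*sin(3*u))/(6*u), still 0/0.
After 3 applications of L'Hôpital's rule the quotient is (-27*cos(3*u))/(6); substituting u = 0 gives -9/2.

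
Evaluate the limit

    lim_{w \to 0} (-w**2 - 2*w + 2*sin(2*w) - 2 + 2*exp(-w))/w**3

-3

Substitution gives 0/0; apply L'Hôpital's rule 3 times.
After differentiating numerator and denominator 3 times the quotient is (-16*cos(2*w) - 2*e^(-w))/(6); at w = 0 this is -3.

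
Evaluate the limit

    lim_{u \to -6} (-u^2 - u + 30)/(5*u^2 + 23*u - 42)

-11/37

At u = -6 both the top and bottom vanish — a removable singularity. Factoring out (u + 6) from each leaves (5 - u)/(5*u - 7), which at u = -6 equals -11/37.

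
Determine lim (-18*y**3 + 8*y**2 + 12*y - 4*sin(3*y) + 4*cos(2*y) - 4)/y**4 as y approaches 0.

Substitution gives 0/0; apply L'Hôpital's rule 4 times.
After differentiating numerator and denominator 4 times the quotient is (-324*sin(3*y) + 64*cos(2*y))/(24); at y = 0 this is 8/3.

8/3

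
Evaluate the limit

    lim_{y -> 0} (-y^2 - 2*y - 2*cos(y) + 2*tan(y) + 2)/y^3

Substitution gives 0/0; apply L'Hôpital's rule 3 times.
After differentiating numerator and denominator 3 times the quotient is (-2*sin(y) + 12*tan(y)^4 + 16*tan(y)^2 + 4)/(6); at y = 0 this is 2/3.

2/3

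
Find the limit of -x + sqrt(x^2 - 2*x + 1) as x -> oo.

An ∞ − ∞ form. Rationalising with the conjugate, the difference becomes (-2x + 1) / (√(x^2 - 2*x + 1) + x).
For large x the denominator behaves like 2·x, so the quotient tends to -2/2 = -1.

-1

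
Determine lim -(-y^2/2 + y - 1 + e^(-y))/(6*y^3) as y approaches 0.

Direct substitution gives 0/0.
Apply L'Hôpital: lim (-y + 1 - e^(-y))/(-18*y^2), still 0/0.
Apply L'Hôpital: lim (-1 + e^(-y))/(-36*y), still 0/0.
After 3 applications of L'Hôpital's rule the quotient is (-e^(-y))/(-36); substituting y = 0 gives 1/36.

1/36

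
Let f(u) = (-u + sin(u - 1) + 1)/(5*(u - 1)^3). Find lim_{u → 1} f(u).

Direct substitution gives 0/0.
Apply L'Hôpital: lim (cos(u - 1) - 1)/(15*(u - 1)^2), still 0/0.
Apply L'Hôpital: lim (-sin(u - 1))/(30*u - 30), still 0/0.
After 3 applications of L'Hôpital's rule the quotient is (-cos(u - 1))/(30); substituting u = 1 gives -1/30.

-1/30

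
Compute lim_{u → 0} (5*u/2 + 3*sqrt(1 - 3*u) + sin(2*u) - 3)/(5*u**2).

Substitution gives 0/0; apply L'Hôpital's rule 2 times.
After differentiating numerator and denominator 2 times the quotient is (-4*sin(2*u) - 27/(4*(1 - 3*u)^(3/2)))/(10); at u = 0 this is -27/40.

-27/40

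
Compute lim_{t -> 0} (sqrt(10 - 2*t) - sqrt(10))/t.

-√(10)/10

Substitution gives 0/0. Multiply numerator and denominator by the conjugate √(10 - 2t) + √10.
The numerator becomes (10 - 2t) − 10 = -2t, so the expression simplifies to -2/(√(10 - 2t) + √10).
Letting t → 0 gives -2/(2√10) = -√(10)/10.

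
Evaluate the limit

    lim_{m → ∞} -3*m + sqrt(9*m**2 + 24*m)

4

An ∞ − ∞ form. Rationalising with the conjugate, the difference becomes (24m) / (√(9*m^2 + 24*m) + 3m).
For large m the denominator behaves like 2·3m, so the quotient tends to 24/6 = 4.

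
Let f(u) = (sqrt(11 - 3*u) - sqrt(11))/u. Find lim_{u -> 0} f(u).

-3*√(11)/22

A 0/0 form; rationalise with √(11 - 3u) + √11. This collapses the numerator to -3u, leaving -3/(√(11 - 3u) + √11) → -3/(2√11) = -3*√(11)/22.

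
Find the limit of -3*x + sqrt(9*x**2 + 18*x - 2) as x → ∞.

3

An ∞ − ∞ form. Rationalising with the conjugate, the difference becomes (18x - 2) / (√(9*x^2 + 18*x - 2) + 3x).
For large x the denominator behaves like 2·3x, so the quotient tends to 18/6 = 3.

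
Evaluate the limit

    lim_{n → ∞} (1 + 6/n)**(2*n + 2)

e^(12)

Let L be the limit and take ln: ln L = lim (2n + 2)·ln(1 + 6/n) = lim (2n + 2)·(6/n + O(1/n²)) = 12.
Hence L = e^(12).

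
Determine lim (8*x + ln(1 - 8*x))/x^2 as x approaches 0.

Direct substitution gives 0/0.
Apply L'Hôpital: lim (8 - 8/(1 - 8*x))/(2*x), still 0/0.
After 2 applications of L'Hôpital's rule the quotient is (-64/(1 - 8*x)^2)/(2); substituting x = 0 gives -32.

-32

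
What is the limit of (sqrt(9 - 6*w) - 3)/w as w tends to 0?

A 0/0 form; rationalise with √(9 - 6w) + √9. This collapses the numerator to -6w, leaving -6/(√(9 - 6w) + √9) → -6/(2√9) = -1.

-1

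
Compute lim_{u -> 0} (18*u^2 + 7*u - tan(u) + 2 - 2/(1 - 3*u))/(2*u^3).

-163/6

Substitution gives 0/0 (the numerator vanishes to order 3).
Expand each term to order u^3: the coefficient of u^3 in -2·1/(1 - 3u) is -54 and in −tan(u) is -1/3.
Lower-order terms cancel with the polynomial part, so the numerator is (-163/3)·u^3 + o(u^3), and the limit is (-163/3)/(2) = -163/6.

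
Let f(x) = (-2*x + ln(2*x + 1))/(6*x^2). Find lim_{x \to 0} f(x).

Direct substitution gives 0/0.
Apply L'Hôpital: lim (-2 + 2/(2*x + 1))/(12*x), still 0/0.
After 2 applications of L'Hôpital's rule the quotient is (-4/(2*x + 1)^2)/(12); substituting x = 0 gives -1/3.

-1/3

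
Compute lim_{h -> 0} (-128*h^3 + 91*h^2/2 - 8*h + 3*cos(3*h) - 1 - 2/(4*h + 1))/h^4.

Substitution gives 0/0; apply L'Hôpital's rule 4 times.
After differentiating numerator and denominator 4 times the quotient is (243*cos(3*h) - 12288/(4*h + 1)^5)/(24); at h = 0 this is -4015/8.

-4015/8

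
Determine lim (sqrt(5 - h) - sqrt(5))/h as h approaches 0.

-√(5)/10

A 0/0 form; rationalise with √(5 - h) + √5. This collapses the numerator to -h, leaving -1/(√(5 - h) + √5) → -1/(2√5) = -√(5)/10.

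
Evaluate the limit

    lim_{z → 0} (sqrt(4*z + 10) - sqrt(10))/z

√(10)/5

A 0/0 form; rationalise with √(10 + 4z) + √10. This collapses the numerator to 4z, leaving 4/(√(10 + 4z) + √10) → 4/(2√10) = √(10)/5.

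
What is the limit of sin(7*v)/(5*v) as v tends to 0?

7/5

Substitution gives 0/0.
Write it as (7/5)·sin(7v)/(7v); since sin(u)/u → 1, the limit is 7/5.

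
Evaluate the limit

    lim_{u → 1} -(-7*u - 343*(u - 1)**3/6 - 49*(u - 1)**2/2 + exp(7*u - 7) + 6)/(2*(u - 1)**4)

Direct substitution gives 0/0.
Apply L'Hôpital: lim (-49*u - 343*(u - 1)^2/2 + 7*e^(7*u - 7) + 42)/(-8*(u - 1)^3), still 0/0.
Apply L'Hôpital: lim (-343*u + 49*e^(7*u - 7) + 294)/(-24*(u - 1)^2), still 0/0.
Apply L'Hôpital: lim (343*e^(7*u - 7) - 343)/(48 - 48*u), still 0/0.
After 4 applications of L'Hôpital's rule the quotient is (2401*e^(7*u - 7))/(-48); substituting u = 1 gives -2401/48.

-2401/48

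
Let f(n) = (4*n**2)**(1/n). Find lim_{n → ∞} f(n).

Base → ∞ and exponent → 0: an ∞^0 form.
Take logs: (1/n)·ln(4·n^2) = (ln 4 + 2·ln n)/n → 0.
So the limit is e^0 = 1.

1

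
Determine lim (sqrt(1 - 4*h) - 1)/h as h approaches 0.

-2

Substitution gives 0/0. Multiply numerator and denominator by the conjugate √(1 - 4h) + √1.
The numerator becomes (1 - 4h) − 1 = -4h, so the expression simplifies to -4/(√(1 - 4h) + √1).
Letting h → 0 gives -4/(2√1) = -2.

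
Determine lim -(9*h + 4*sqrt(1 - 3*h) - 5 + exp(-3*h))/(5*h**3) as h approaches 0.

Substitution gives 0/0; apply L'Hôpital's rule 3 times.
After differentiating numerator and denominator 3 times the quotient is (-27*e^(-3*h) - 81/(2*(1 - 3*h)^(5/2)))/(-30); at h = 0 this is 9/4.

9/4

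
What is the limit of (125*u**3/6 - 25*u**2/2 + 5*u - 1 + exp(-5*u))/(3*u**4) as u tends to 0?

Direct substitution gives 0/0.
Apply L'Hôpital: lim (125*u^2/2 - 25*u + 5 - 5*e^(-5*u))/(12*u^3), still 0/0.
Apply L'Hôpital: lim (125*u - 25 + 25*e^(-5*u))/(36*u^2), still 0/0.
Apply L'Hôpital: lim (125 - 125*e^(-5*u))/(72*u), still 0/0.
After 4 applications of L'Hôpital's rule the quotient is (625*e^(-5*u))/(72); substituting u = 0 gives 625/72.

625/72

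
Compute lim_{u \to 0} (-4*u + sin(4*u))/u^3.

-32/3

Direct substitution gives 0/0.
Apply L'Hôpital: lim (4*cos(4*u) - 4)/(3*u^2), still 0/0.
Apply L'Hôpital: lim (-16*sin(4*u))/(6*u), still 0/0.
After 3 applications of L'Hôpital's rule the quotient is (-64*cos(4*u))/(6); substituting u = 0 gives -32/3.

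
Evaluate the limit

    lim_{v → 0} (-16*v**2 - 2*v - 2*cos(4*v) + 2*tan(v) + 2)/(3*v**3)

2/9

Substitution gives 0/0; apply L'Hôpital's rule 3 times.
After differentiating numerator and denominator 3 times the quotient is (-128*sin(4*v) + 12*tan(v)^4 + 16*tan(v)^2 + 4)/(18); at v = 0 this is 2/9.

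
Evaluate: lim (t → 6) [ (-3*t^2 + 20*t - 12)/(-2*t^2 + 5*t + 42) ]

16/19

Direct substitution gives 0/0, so factor. Both numerator and denominator have (t - 6) as a factor.
After cancelling, the expression reduces to (2 - 3*t)/(-2*t - 7).
Substituting t = 6 gives 16/19.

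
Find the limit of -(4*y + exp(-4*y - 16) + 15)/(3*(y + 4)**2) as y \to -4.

-8/3

Direct substitution gives 0/0.
Apply L'Hôpital: lim (4 - 4*e^(-4*y - 16))/(-6*y - 24), still 0/0.
After 2 applications of L'Hôpital's rule the quotient is (16*e^(-4*y - 16))/(-6); substituting y = -4 gives -8/3.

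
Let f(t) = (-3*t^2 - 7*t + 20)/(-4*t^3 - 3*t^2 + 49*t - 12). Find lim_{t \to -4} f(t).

At t = -4 both the top and bottom vanish — a removable singularity. Factoring out (t + 4) from each leaves (5 - 3*t)/(-4*t^2 + 13*t - 3), which at t = -4 equals -1/7.

-1/7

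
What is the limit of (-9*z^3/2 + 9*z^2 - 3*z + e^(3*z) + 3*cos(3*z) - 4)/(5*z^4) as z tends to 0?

27/10

Substitution gives 0/0; apply L'Hôpital's rule 4 times.
After differentiating numerator and denominator 4 times the quotient is (81*e^(3*z) + 243*cos(3*z))/(120); at z = 0 this is 27/10.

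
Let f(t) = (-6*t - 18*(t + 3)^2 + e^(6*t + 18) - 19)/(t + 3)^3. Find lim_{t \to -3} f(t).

36

Direct substitution gives 0/0.
Apply L'Hôpital: lim (-36*t + 6*e^(6*t + 18) - 114)/(3*(t + 3)^2), still 0/0.
Apply L'Hôpital: lim (36*e^(6*t + 18) - 36)/(6*t + 18), still 0/0.
After 3 applications of L'Hôpital's rule the quotient is (216*e^(6*t + 18))/(6); substituting t = -3 gives 36.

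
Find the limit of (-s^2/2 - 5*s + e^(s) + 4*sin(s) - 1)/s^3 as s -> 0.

-1/2

Substitution gives 0/0; apply L'Hôpital's rule 3 times.
After differentiating numerator and denominator 3 times the quotient is (e^(s) - 4*cos(s))/(6); at s = 0 this is -1/2.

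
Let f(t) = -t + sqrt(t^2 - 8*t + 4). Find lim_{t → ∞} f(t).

-4

This has the form ∞ − ∞. Multiply and divide by the conjugate √(t^2 - 8*t + 4) + t.
That gives (-8t + 4) / (√(t^2 - 8*t + 4) + t).
Divide numerator and denominator by t: the limit is -8/(2·1) = -4.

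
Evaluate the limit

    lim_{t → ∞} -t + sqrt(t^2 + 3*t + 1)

3/2

This has the form ∞ − ∞. Multiply and divide by the conjugate √(t^2 + 3*t + 1) + t.
That gives (3t + 1) / (√(t^2 + 3*t + 1) + t).
Divide numerator and denominator by t: the limit is 3/(2·1) = 3/2.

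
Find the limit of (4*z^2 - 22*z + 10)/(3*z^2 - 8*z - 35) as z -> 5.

9/11

Since z = 5 makes numerator and denominator zero, (z - 5) divides both.
Cancelling it gives (4*z - 2)/(3*z + 7); now plug in z = 5 to get 9/11.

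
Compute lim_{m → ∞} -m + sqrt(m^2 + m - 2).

1/2

This has the form ∞ − ∞. Multiply and divide by the conjugate √(m^2 + m - 2) + m.
That gives (m - 2) / (√(m^2 + m - 2) + m).
Divide numerator and denominator by m: the limit is 1/(2·1) = 1/2.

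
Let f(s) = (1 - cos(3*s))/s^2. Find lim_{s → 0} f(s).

9/2

Substitution gives 0/0.
Use (1 − cos u)/u² → 1/2 with u = 3s: the limit is 3²/(2·1) = 9/2.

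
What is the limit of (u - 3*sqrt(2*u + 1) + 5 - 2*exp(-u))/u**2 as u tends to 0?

Substitution gives 0/0 (the numerator vanishes to order 2).
Expand each term to order u^2: the coefficient of u^2 in -2·e^(-u) is -1 and in -3·√(1 + 2u) is 3/2.
Lower-order terms cancel with the polynomial part, so the numerator is (1/2)·u^2 + o(u^2), and the limit is (1/2)/(1) = 1/2.

1/2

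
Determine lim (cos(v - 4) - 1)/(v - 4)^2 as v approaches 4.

-1/2

Direct substitution gives 0/0.
Apply L'Hôpital: lim (-sin(v - 4))/(2*v - 8), still 0/0.
After 2 applications of L'Hôpital's rule the quotient is (-cos(v - 4))/(2); substituting v = 4 gives -1/2.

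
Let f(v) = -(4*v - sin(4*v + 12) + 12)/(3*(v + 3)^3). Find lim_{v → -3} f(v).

Direct substitution gives 0/0.
Apply L'Hôpital: lim (4 - 4*cos(4*v + 12))/(-9*(v + 3)^2), still 0/0.
Apply L'Hôpital: lim (16*sin(4*v + 12))/(-18*v - 54), still 0/0.
After 3 applications of L'Hôpital's rule the quotient is (64*cos(4*v + 12))/(-18); substituting v = -3 gives -32/9.

-32/9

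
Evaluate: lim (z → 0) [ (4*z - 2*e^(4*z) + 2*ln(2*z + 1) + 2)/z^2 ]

-20

Substitution gives 0/0; apply L'Hôpital's rule 2 times.
After differentiating numerator and denominator 2 times the quotient is (-32*e^(4*z) - 8/(2*z + 1)^2)/(2); at z = 0 this is -20.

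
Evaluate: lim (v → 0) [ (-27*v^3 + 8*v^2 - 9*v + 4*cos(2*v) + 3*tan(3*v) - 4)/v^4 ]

Substitution gives 0/0; apply L'Hôpital's rule 4 times.
After differentiating numerator and denominator 4 times the quotient is (64*cos(2*v) + 5832*tan(3*v)^5 + 9720*tan(3*v)^3 + 3888*tan(3*v))/(24); at v = 0 this is 8/3.

8/3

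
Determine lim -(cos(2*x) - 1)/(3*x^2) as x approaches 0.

2/3

Direct substitution gives 0/0.
Apply L'Hôpital: lim (-2*sin(2*x))/(-6*x), still 0/0.
After 2 applications of L'Hôpital's rule the quotient is (-4*cos(2*x))/(-6); substituting x = 0 gives 2/3.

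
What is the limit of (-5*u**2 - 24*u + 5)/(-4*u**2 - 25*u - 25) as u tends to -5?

26/15

Direct substitution gives 0/0, so factor. Both numerator and denominator have (u + 5) as a factor.
After cancelling, the expression reduces to (1 - 5*u)/(-4*u - 5).
Substituting u = -5 gives 26/15.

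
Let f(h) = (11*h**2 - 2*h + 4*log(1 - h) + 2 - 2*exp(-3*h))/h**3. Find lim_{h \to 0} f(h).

23/3

Substitution gives 0/0 (the numerator vanishes to order 3).
Expand each term to order h^3: the coefficient of h^3 in -2·e^(-3h) is 9 and in 4·ln(1 - h) is -4/3.
Lower-order terms cancel with the polynomial part, so the numerator is (23/3)·h^3 + o(h^3), and the limit is (23/3)/(1) = 23/3.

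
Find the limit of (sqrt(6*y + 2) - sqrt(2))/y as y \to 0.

A 0/0 form; rationalise with √(2 + 6y) + √2. This collapses the numerator to 6y, leaving 6/(√(2 + 6y) + √2) → 6/(2√2) = 3*√(2)/2.

3*√(2)/2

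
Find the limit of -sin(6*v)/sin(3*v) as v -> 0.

Substitution gives 0/0.
Divide numerator and denominator by v: sin(6v)/v → 6 and sin(3v)/v → 3, so the limit is -1·6/3 = -2.

-2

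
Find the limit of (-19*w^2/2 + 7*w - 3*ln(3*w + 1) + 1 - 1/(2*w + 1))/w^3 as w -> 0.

-19

Substitution gives 0/0 (the numerator vanishes to order 3).
Expand each term to order w^3: the coefficient of w^3 in -3·ln(1 + 3w) is -27 and in −1/(1 + 2w) is 8.
Lower-order terms cancel with the polynomial part, so the numerator is (-19)·w^3 + o(w^3), and the limit is (-19)/(1) = -19.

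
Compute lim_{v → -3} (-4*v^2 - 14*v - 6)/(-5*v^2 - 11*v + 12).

10/19

Since v = -3 makes numerator and denominator zero, (v + 3) divides both.
Cancelling it gives (-4*v - 2)/(4 - 5*v); now plug in v = -3 to get 10/19.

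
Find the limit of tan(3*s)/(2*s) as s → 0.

Substitution gives 0/0.
Since tan(u)/u → 1 as u → 0, tan(3s)/(3s) → 1 and the limit is 3/2.

3/2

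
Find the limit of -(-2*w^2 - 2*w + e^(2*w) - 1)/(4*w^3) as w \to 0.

-1/3

Direct substitution gives 0/0.
Apply L'Hôpital: lim (-4*w + 2*e^(2*w) - 2)/(-12*w^2), still 0/0.
Apply L'Hôpital: lim (4*e^(2*w) - 4)/(-24*w), still 0/0.
After 3 applications of L'Hôpital's rule the quotient is (8*e^(2*w))/(-24); substituting w = 0 gives -1/3.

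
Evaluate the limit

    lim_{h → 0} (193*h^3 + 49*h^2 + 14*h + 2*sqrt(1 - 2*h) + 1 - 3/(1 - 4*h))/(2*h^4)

Substitution gives 0/0 (the numerator vanishes to order 4).
Expand each term to order h^4: the coefficient of h^4 in -3·1/(1 - 4h) is -768 and in 2·√(1 - 2h) is -5/4.
Lower-order terms cancel with the polynomial part, so the numerator is (-3077/4)·h^4 + o(h^4), and the limit is (-3077/4)/(2) = -3077/8.

-3077/8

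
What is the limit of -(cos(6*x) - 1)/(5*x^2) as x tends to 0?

Direct substitution gives 0/0.
Apply L'Hôpital: lim (-6*sin(6*x))/(-10*x), still 0/0.
After 2 applications of L'Hôpital's rule the quotient is (-36*cos(6*x))/(-10); substituting x = 0 gives 18/5.

18/5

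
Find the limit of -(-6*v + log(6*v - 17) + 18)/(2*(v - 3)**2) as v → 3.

9

Direct substitution gives 0/0.
Apply L'Hôpital: lim (-6 + 6/(6*v - 17))/(12 - 4*v), still 0/0.
After 2 applications of L'Hôpital's rule the quotient is (-36/(6*v - 17)^2)/(-4); substituting v = 3 gives 9.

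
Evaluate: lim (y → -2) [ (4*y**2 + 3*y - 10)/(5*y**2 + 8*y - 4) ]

13/12

At y = -2 both the top and bottom vanish — a removable singularity. Factoring out (y + 2) from each leaves (4*y - 5)/(5*y - 2), which at y = -2 equals 13/12.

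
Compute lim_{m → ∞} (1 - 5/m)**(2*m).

Write it as [(1 - 5/m)^m]^(2) · (1 - 5/m)^(0). The bracketed term tends to e^(-5) and the second factor to 1, so the limit is e^(-10).

e^(-10)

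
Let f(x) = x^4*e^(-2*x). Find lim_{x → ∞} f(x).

Write as x^4/e^{2x}, an ∞/∞ form.
Exponential growth dominates any polynomial, so repeated L'Hôpital (or the standard result) gives 0.

0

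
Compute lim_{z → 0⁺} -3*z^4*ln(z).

0

This is a 0·(−∞) form. Rewrite as -3·ln(z) / z^(−4) and apply L'Hôpital:
the derivative quotient is -3·(1/z) / (−4·z^(−5)) = (3/4)·z^4 → 0.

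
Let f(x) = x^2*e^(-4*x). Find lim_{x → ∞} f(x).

Write as x^2/e^{4x}, an ∞/∞ form.
Exponential growth dominates any polynomial, so repeated L'Hôpital (or the standard result) gives 0.

0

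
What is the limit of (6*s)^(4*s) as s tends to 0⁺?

1

Base → 0⁺ and exponent → 0⁺: a 0^0 form.
Take logs: 4s·ln(6s). This is 0·(−∞); rewriting as ln(6s)/(1/(4s)) and applying L'Hôpital gives 0.
Hence the limit is e^0 = 1.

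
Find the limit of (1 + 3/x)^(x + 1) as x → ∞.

Let L be the limit and take ln: ln L = lim (x + 1)·ln(1 + 3/x) = lim (x + 1)·(3/x + O(1/x²)) = 3.
Hence L = e^(3).

e^(3)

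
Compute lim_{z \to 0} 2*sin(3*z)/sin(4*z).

Substitution gives 0/0.
Divide numerator and denominator by z: sin(3z)/z → 3 and sin(4z)/z → 4, so the limit is 2·3/4 = 3/2.

3/2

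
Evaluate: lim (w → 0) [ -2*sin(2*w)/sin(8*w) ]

-1/2

Substitution gives 0/0.
Divide numerator and denominator by w: sin(2w)/w → 2 and sin(8w)/w → 8, so the limit is -2·2/8 = -1/2.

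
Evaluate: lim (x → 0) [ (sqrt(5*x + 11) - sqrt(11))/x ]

Substitution gives 0/0. Multiply numerator and denominator by the conjugate √(11 + 5x) + √11.
The numerator becomes (11 + 5x) − 11 = 5x, so the expression simplifies to 5/(√(11 + 5x) + √11).
Letting x → 0 gives 5/(2√11) = 5*√(11)/22.

5*√(11)/22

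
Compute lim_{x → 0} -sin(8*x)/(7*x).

-8/7

Substitution gives 0/0.
Write it as (8/(-7))·sin(8x)/(8x); since sin(u)/u → 1, the limit is -8/7.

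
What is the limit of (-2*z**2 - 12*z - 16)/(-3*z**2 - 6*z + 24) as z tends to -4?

At z = -4 both the top and bottom vanish — a removable singularity. Factoring out (z + 4) from each leaves (-2*z - 4)/(6 - 3*z), which at z = -4 equals 2/9.

2/9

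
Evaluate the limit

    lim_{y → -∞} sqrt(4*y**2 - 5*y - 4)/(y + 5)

For large |y|, √(4*y^2 - 5*y - 4) ≈ √4·|y| and the denominator ≈ y.
Since y → −∞, |y| = −y, giving −√4/(1) = -2.

-2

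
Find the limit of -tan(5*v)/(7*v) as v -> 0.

Substitution gives 0/0.
Since tan(u)/u → 1 as u → 0, tan(5v)/(5v) → 1 and the limit is 5/(-7) = -5/7.

-5/7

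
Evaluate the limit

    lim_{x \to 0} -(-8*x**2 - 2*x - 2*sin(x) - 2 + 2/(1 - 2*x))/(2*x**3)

-49/6

Substitution gives 0/0 (the numerator vanishes to order 3).
Expand each term to order x^3: the coefficient of x^3 in -2·sin(x) is 1/3 and in 2·1/(1 - 2x) is 16.
Lower-order terms cancel with the polynomial part, so the numerator is (49/3)·x^3 + o(x^3), and the limit is (49/3)/(-2) = -49/6.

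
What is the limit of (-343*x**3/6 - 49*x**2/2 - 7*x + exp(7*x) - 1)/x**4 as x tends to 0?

2401/24

Direct substitution gives 0/0.
Apply L'Hôpital: lim (-343*x^2/2 - 49*x + 7*e^(7*x) - 7)/(4*x^3), still 0/0.
Apply L'Hôpital: lim (-343*x + 49*e^(7*x) - 49)/(12*x^2), still 0/0.
Apply L'Hôpital: lim (343*e^(7*x) - 343)/(24*x), still 0/0.
After 4 applications of L'Hôpital's rule the quotient is (2401*e^(7*x))/(24); substituting x = 0 gives 2401/24.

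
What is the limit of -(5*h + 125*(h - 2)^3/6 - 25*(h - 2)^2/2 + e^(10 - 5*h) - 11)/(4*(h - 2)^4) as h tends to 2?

-625/96

Direct substitution gives 0/0.
Apply L'Hôpital: lim (-25*h + 125*(h - 2)^2/2 - 5*e^(10 - 5*h) + 55)/(-16*(h - 2)^3), still 0/0.
Apply L'Hôpital: lim (125*h + 25*e^(10 - 5*h) - 275)/(-48*(h - 2)^2), still 0/0.
Apply L'Hôpital: lim (125 - 125*e^(10 - 5*h))/(192 - 96*h), still 0/0.
After 4 applications of L'Hôpital's rule the quotient is (625*e^(10 - 5*h))/(-96); substituting h = 2 gives -625/96.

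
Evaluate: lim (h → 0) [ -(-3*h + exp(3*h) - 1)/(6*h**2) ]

Direct substitution gives 0/0.
Apply L'Hôpital: lim (3*e^(3*h) - 3)/(-12*h), still 0/0.
After 2 applications of L'Hôpital's rule the quotient is (9*e^(3*h))/(-12); substituting h = 0 gives -3/4.

-3/4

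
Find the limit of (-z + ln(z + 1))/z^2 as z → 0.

-1/2

Direct substitution gives 0/0.
Apply L'Hôpital: lim (-1 + 1/(z + 1))/(2*z), still 0/0.
After 2 applications of L'Hôpital's rule the quotient is (-1/(z + 1)^2)/(2); substituting z = 0 gives -1/2.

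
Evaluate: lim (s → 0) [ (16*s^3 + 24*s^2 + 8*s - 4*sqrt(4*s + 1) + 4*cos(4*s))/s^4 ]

248/3

Substitution gives 0/0; apply L'Hôpital's rule 4 times.
After differentiating numerator and denominator 4 times the quotient is (1024*cos(4*s) + 960/(4*s + 1)^(7/2))/(24); at s = 0 this is 248/3.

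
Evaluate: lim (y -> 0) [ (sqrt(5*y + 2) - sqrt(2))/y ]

5*√(2)/4

A 0/0 form; rationalise with √(2 + 5y) + √2. This collapses the numerator to 5y, leaving 5/(√(2 + 5y) + √2) → 5/(2√2) = 5*√(2)/4.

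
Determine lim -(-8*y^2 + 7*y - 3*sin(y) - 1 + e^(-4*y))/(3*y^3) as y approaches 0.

Substitution gives 0/0; apply L'Hôpital's rule 3 times.
After differentiating numerator and denominator 3 times the quotient is (3*cos(y) - 64*e^(-4*y))/(-18); at y = 0 this is 61/18.

61/18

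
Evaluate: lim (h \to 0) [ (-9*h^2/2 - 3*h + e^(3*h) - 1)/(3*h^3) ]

Direct substitution gives 0/0.
Apply L'Hôpital: lim (-9*h + 3*e^(3*h) - 3)/(9*h^2), still 0/0.
Apply L'Hôpital: lim (9*e^(3*h) - 9)/(18*h), still 0/0.
After 3 applications of L'Hôpital's rule the quotient is (27*e^(3*h))/(18); substituting h = 0 gives 3/2.

3/2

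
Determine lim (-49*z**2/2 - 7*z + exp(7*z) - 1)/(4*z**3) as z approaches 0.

343/24

Direct substitution gives 0/0.
Apply L'Hôpital: lim (-49*z + 7*e^(7*z) - 7)/(12*z^2), still 0/0.
Apply L'Hôpital: lim (49*e^(7*z) - 49)/(24*z), still 0/0.
After 3 applications of L'Hôpital's rule the quotient is (343*e^(7*z))/(24); substituting z = 0 gives 343/24.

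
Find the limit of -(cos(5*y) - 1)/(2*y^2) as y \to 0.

Direct substitution gives 0/0.
Apply L'Hôpital: lim (-5*sin(5*y))/(-4*y), still 0/0.
After 2 applications of L'Hôpital's rule the quotient is (-25*cos(5*y))/(-4); substituting y = 0 gives 25/4.

25/4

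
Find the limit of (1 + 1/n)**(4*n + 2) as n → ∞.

e^(4)

Write it as [(1 + 1/n)^n]^(4) · (1 + 1/n)^(2). The bracketed term tends to e^(1) and the second factor to 1, so the limit is e^(4).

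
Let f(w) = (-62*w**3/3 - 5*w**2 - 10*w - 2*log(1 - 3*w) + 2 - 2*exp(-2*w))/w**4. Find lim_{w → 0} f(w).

235/6

Substitution gives 0/0; apply L'Hôpital's rule 4 times.
After differentiating numerator and denominator 4 times the quotient is (-32*e^(-2*w) + 972/(3*w - 1)^4)/(24); at w = 0 this is 235/6.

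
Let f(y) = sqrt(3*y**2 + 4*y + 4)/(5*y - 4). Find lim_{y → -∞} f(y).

-√(3)/5

For large |y|, √(3*y^2 + 4*y + 4) ≈ √3·|y| and the denominator ≈ 5y.
Since y → −∞, |y| = −y, giving −√3/(5) = -√(3)/5.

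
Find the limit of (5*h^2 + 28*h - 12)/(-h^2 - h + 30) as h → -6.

Direct substitution gives 0/0, so factor. Both numerator and denominator have (h + 6) as a factor.
After cancelling, the expression reduces to (5*h - 2)/(5 - h).
Substituting h = -6 gives -32/11.

-32/11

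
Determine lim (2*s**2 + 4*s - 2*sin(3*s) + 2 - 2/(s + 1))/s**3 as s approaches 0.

11

Substitution gives 0/0 (the numerator vanishes to order 3).
Expand each term to order s^3: the coefficient of s^3 in -2·1/(1 + s) is 2 and in -2·sin(3s) is 9.
Lower-order terms cancel with the polynomial part, so the numerator is (11)·s^3 + o(s^3), and the limit is (11)/(1) = 11.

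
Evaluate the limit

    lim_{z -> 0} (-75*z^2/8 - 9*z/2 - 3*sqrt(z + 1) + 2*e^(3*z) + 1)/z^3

141/16

Substitution gives 0/0; apply L'Hôpital's rule 3 times.
After differentiating numerator and denominator 3 times the quotient is (54*e^(3*z) - 9/(8*(z + 1)^(5/2)))/(6); at z = 0 this is 141/16.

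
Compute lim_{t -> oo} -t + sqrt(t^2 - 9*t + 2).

An ∞ − ∞ form. Rationalising with the conjugate, the difference becomes (-9t + 2) / (√(t^2 - 9*t + 2) + t).
For large t the denominator behaves like 2·t, so the quotient tends to -9/2 = -9/2.

-9/2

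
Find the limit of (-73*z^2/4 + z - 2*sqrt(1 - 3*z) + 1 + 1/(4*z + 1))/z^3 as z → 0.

Substitution gives 0/0 (the numerator vanishes to order 3).
Expand each term to order z^3: the coefficient of z^3 in 1/(1 + 4z) is -64 and in -2·√(1 - 3z) is 27/8.
Lower-order terms cancel with the polynomial part, so the numerator is (-485/8)·z^3 + o(z^3), and the limit is (-485/8)/(1) = -485/8.

-485/8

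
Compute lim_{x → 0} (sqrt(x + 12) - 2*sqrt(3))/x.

Substitution gives 0/0. Multiply numerator and denominator by the conjugate √(12 + x) + √12.
The numerator becomes (12 + x) − 12 = x, so the expression simplifies to 1/(√(12 + x) + √12).
Letting x → 0 gives 1/(2√12) = √(3)/12.

√(3)/12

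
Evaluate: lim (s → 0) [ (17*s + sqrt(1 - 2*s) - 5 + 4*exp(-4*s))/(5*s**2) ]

63/10

Substitution gives 0/0 (the numerator vanishes to order 2).
Expand each term to order s^2: the coefficient of s^2 in 4·e^(-4s) is 32 and in √(1 - 2s) is -1/2.
Lower-order terms cancel with the polynomial part, so the numerator is (63/2)·s^2 + o(s^2), and the limit is (63/2)/(5) = 63/10.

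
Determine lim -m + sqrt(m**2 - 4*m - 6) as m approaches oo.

This has the form ∞ − ∞. Multiply and divide by the conjugate √(m^2 - 4*m - 6) + m.
That gives (-4m - 6) / (√(m^2 - 4*m - 6) + m).
Divide numerator and denominator by m: the limit is -4/(2·1) = -2.

-2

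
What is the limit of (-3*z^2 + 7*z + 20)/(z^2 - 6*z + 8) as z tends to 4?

At z = 4 both the top and bottom vanish — a removable singularity. Factoring out (z - 4) from each leaves (-3*z - 5)/(z - 2), which at z = 4 equals -17/2.

-17/2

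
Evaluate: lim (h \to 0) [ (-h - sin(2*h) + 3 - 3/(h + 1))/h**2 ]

-3

Substitution gives 0/0 (the numerator vanishes to order 2).
Expand each term to order h^2: the coefficient of h^2 in -3·1/(1 + h) is -3 and in −sin(2h) is 0.
Lower-order terms cancel with the polynomial part, so the numerator is (-3)·h^2 + o(h^2), and the limit is (-3)/(1) = -3.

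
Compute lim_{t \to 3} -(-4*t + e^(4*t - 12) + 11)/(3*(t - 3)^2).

Direct substitution gives 0/0.
Apply L'Hôpital: lim (4*e^(4*t - 12) - 4)/(18 - 6*t), still 0/0.
After 2 applications of L'Hôpital's rule the quotient is (16*e^(4*t - 12))/(-6); substituting t = 3 gives -8/3.

-8/3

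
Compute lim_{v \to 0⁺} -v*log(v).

0

This is a 0·(−∞) form. Rewrite as -1·ln(v) / v^(−1) and apply L'Hôpital:
the derivative quotient is -1·(1/v) / (−1·v^(−2)) = (1/1)·v^1 → 0.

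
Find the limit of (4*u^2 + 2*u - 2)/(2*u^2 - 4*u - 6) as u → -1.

3/4

At u = -1 both the top and bottom vanish — a removable singularity. Factoring out (u + 1) from each leaves (4*u - 2)/(2*u - 6), which at u = -1 equals 3/4.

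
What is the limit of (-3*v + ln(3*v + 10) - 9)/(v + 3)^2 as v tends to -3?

-9/2

Direct substitution gives 0/0.
Apply L'Hôpital: lim (-3 + 3/(3*v + 10))/(2*v + 6), still 0/0.
After 2 applications of L'Hôpital's rule the quotient is (-9/(3*v + 10)^2)/(2); substituting v = -3 gives -9/2.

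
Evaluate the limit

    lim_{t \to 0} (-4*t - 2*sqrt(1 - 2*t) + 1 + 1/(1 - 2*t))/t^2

Substitution gives 0/0; apply L'Hôpital's rule 2 times.
After differentiating numerator and denominator 2 times the quotient is (8/(1 - 2*t)^3 - 2*(2*t - 1)^3/(1 - 2*t)^(9/2))/(2); at t = 0 this is 5.

5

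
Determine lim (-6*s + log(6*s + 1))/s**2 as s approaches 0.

Direct substitution gives 0/0.
Apply L'Hôpital: lim (-6 + 6/(6*s + 1))/(2*s), still 0/0.
After 2 applications of L'Hôpital's rule the quotient is (-36/(6*s + 1)^2)/(2); substituting s = 0 gives -18.

-18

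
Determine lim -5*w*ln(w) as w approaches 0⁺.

0

This is a 0·(−∞) form. Rewrite as -5·ln(w) / w^(−1) and apply L'Hôpital:
the derivative quotient is -5·(1/w) / (−1·w^(−2)) = (5/1)·w^1 → 0.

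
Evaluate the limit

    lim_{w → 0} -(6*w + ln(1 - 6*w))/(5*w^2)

Direct substitution gives 0/0.
Apply L'Hôpital: lim (6 - 6/(1 - 6*w))/(-10*w), still 0/0.
After 2 applications of L'Hôpital's rule the quotient is (-36/(1 - 6*w)^2)/(-10); substituting w = 0 gives 18/5.

18/5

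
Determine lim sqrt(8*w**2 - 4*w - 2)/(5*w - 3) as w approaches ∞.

For large |w|, √(8*w^2 - 4*w - 2) ≈ √8·|w| and the denominator ≈ 5w.
Since w → +∞, |w| = w, giving √8/(5) = 2*√(2)/5.

2*√(2)/5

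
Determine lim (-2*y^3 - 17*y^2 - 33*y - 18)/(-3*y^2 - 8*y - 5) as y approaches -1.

Since y = -1 makes numerator and denominator zero, (y + 1) divides both.
Cancelling it gives (-2*y^2 - 15*y - 18)/(-3*y - 5); now plug in y = -1 to get 5/2.

5/2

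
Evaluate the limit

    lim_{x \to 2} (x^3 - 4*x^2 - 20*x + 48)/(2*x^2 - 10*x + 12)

Direct substitution gives 0/0, so factor. Both numerator and denominator have (x - 2) as a factor.
After cancelling, the expression reduces to (x^2 - 2*x - 24)/(2*x - 6).
Substituting x = 2 gives 12.

12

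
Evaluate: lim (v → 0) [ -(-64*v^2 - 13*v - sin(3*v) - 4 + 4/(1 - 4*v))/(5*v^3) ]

Substitution gives 0/0 (the numerator vanishes to order 3).
Expand each term to order v^3: the coefficient of v^3 in −sin(3v) is 9/2 and in 4·1/(1 - 4v) is 256.
Lower-order terms cancel with the polynomial part, so the numerator is (521/2)·v^3 + o(v^3), and the limit is (521/2)/(-5) = -521/10.

-521/10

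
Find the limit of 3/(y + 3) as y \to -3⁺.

As y → -3⁺, (y + 3) → 0⁺, so (y + 3)^1 → 0⁺ and 3/(y + 3)^1 → ∞.

∞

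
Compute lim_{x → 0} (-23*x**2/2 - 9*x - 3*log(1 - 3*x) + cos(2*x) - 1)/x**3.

Substitution gives 0/0; apply L'Hôpital's rule 3 times.
After differentiating numerator and denominator 3 times the quotient is (8*sin(2*x) - 162/(3*x - 1)^3)/(6); at x = 0 this is 27.

27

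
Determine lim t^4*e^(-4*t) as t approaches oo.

0

Write as t^4/e^{4t}, an ∞/∞ form.
Exponential growth dominates any polynomial, so repeated L'Hôpital (or the standard result) gives 0.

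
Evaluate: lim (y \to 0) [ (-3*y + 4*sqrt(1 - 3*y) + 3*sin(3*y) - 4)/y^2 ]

-9/2

Substitution gives 0/0 (the numerator vanishes to order 2).
Expand each term to order y^2: the coefficient of y^2 in 3·sin(3y) is 0 and in 4·√(1 - 3y) is -9/2.
Lower-order terms cancel with the polynomial part, so the numerator is (-9/2)·y^2 + o(y^2), and the limit is (-9/2)/(1) = -9/2.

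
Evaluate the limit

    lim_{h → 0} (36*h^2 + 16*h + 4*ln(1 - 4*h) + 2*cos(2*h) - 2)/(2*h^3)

Substitution gives 0/0 (the numerator vanishes to order 3).
Expand each term to order h^3: the coefficient of h^3 in 2·cos(2h) is 0 and in 4·ln(1 - 4h) is -256/3.
Lower-order terms cancel with the polynomial part, so the numerator is (-256/3)·h^3 + o(h^3), and the limit is (-256/3)/(2) = -128/3.

-128/3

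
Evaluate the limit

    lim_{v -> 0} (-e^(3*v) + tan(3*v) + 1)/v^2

-9/2

Substitution gives 0/0 (the numerator vanishes to order 2).
Expand each term to order v^2: the coefficient of v^2 in tan(3v) is 0 and in −e^(3v) is -9/2.
Lower-order terms cancel with the polynomial part, so the numerator is (-9/2)·v^2 + o(v^2), and the limit is (-9/2)/(1) = -9/2.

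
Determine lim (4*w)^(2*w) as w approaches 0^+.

1

Base → 0⁺ and exponent → 0⁺: a 0^0 form.
Take logs: 2w·ln(4w). This is 0·(−∞); rewriting as ln(4w)/(1/(2w)) and applying L'Hôpital gives 0.
Hence the limit is e^0 = 1.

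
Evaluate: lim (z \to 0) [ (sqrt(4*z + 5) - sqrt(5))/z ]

A 0/0 form; rationalise with √(5 + 4z) + √5. This collapses the numerator to 4z, leaving 4/(√(5 + 4z) + √5) → 4/(2√5) = 2*√(5)/5.

2*√(5)/5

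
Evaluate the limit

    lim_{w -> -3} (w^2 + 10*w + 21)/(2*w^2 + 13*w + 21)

4

Direct substitution gives 0/0, so factor. Both numerator and denominator have (w + 3) as a factor.
After cancelling, the expression reduces to (w + 7)/(2*w + 7).
Substituting w = -3 gives 4.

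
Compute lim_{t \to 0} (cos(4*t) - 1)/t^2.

Direct substitution gives 0/0.
Apply L'Hôpital: lim (-4*sin(4*t))/(2*t), still 0/0.
After 2 applications of L'Hôpital's rule the quotient is (-16*cos(4*t))/(2); substituting t = 0 gives -8.

-8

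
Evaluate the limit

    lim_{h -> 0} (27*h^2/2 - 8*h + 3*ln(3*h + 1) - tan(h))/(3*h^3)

Substitution gives 0/0 (the numerator vanishes to order 3).
Expand each term to order h^3: the coefficient of h^3 in −tan(h) is -1/3 and in 3·ln(1 + 3h) is 27.
Lower-order terms cancel with the polynomial part, so the numerator is (80/3)·h^3 + o(h^3), and the limit is (80/3)/(3) = 80/9.

80/9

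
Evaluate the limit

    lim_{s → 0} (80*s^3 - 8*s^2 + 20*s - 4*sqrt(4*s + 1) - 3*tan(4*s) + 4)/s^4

Substitution gives 0/0 (the numerator vanishes to order 4).
Expand each term to order s^4: the coefficient of s^4 in -4·√(1 + 4s) is 40 and in -3·tan(4s) is 0.
Lower-order terms cancel with the polynomial part, so the numerator is (40)·s^4 + o(s^4), and the limit is (40)/(1) = 40.

40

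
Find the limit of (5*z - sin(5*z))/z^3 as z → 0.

Direct substitution gives 0/0.
Apply L'Hôpital: lim (5 - 5*cos(5*z))/(3*z^2), still 0/0.
Apply L'Hôpital: lim (25*sin(5*z))/(6*z), still 0/0.
After 3 applications of L'Hôpital's rule the quotient is (125*cos(5*z))/(6); substituting z = 0 gives 125/6.

125/6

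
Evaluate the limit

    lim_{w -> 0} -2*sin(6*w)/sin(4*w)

Substitution gives 0/0.
Divide numerator and denominator by w: sin(6w)/w → 6 and sin(4w)/w → 4, so the limit is -2·6/4 = -3.

-3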